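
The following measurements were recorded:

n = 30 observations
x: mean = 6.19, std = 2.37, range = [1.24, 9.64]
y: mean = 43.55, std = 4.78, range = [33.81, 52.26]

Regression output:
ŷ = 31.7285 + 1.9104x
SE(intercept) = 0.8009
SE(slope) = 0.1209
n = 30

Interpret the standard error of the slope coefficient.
SE(slope) = 0.1209 measures the uncertainty in the estimated slope. The coefficient is estimated precisely (SE/|β̂₁| = 6.3%).

What SE measures:
- The standard error quantifies the sampling variability of the coefficient estimate
- It is the estimated standard deviation of β̂₁ across hypothetical repeated samples of the same size
- Smaller SE → more precise estimate

Relative precision:
- SE / |β̂₁| = 0.1209 / 1.9104 = 6.3%
- Rule of thumb (under 20%: precise; 20% to under 50%: moderately precise; 50% or more: imprecise) → precise

Link to interval estimation: a confidence interval for β₁ is β̂₁ ± t* × 0.1209, so SE sets the half-width per unit of t*.

What drives SE(β̂₁): more residual scatter → larger SE.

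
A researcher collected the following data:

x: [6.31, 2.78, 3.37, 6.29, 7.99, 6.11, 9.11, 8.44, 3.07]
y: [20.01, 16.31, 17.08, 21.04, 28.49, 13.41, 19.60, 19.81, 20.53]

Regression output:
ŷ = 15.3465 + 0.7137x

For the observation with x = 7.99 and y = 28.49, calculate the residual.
Residual = 7.4410

The residual is the difference between the actual value and the predicted value:

Residual = y - ŷ

Step 1: Calculate predicted value
ŷ = 15.3465 + 0.7137 × 7.99
ŷ = 21.0490

Step 2: Calculate residual
Residual = 28.49 - 21.0490
Residual = 7.4410

The residual is positive, so the observed y = 28.49 sits above the regression line (the line underestimates it by 7.4410).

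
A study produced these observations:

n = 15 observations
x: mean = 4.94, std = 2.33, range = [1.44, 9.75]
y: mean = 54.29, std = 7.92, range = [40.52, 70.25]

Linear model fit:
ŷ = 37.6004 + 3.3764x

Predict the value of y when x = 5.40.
ŷ = 55.8330

Plug x = 5.40 into the fitted line:

ŷ = 37.6004 + 3.3764 × 5.40
ŷ = 37.6004 + 18.2326
ŷ = 55.8330

This is the fitted mean response at that x — an individual observation would come with a wider prediction interval.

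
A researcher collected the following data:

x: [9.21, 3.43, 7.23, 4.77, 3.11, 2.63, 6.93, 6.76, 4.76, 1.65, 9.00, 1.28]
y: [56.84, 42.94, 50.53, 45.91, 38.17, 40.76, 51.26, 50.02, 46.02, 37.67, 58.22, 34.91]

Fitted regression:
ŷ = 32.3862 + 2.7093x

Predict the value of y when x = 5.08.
ŷ = 46.1494

x = 5.08 lies inside the observed range [1.28, 9.21], so the fitted equation applies directly:

ŷ = 32.3862 + 2.7093 × 5.08
ŷ = 32.3862 + 13.7632
ŷ = 46.1494

This is a point prediction; actual observations scatter around it by roughly the residual standard deviation.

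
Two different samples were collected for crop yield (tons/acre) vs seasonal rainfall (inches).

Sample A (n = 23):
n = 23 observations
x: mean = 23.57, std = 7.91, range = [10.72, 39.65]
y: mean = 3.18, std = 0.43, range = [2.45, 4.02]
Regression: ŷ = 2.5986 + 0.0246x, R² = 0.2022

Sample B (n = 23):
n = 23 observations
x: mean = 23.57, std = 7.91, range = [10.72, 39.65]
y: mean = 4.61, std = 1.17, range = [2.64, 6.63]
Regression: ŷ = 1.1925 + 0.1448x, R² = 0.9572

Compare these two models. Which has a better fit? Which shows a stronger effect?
Model B has the better fit (R² = 0.9572 vs 0.2022). Model B shows the stronger effect (|β₁| = 0.1448 vs 0.0246).

Model Comparison:

Which explains more variance? (R²)
- Model A: R² = 0.2022 → 20.22% of variance in crop yield explained
- Model B: R² = 0.9572 → 95.72% of variance in crop yield explained
- 0.9572 > 0.2022 → Model B has the better fit

Effect size (slope magnitude):
- Model A: β₁ = 0.0246 → predicted crop yield rises 0.0246 tons/acre per additional inch of rainfall
- Model B: β₁ = 0.1448 → predicted crop yield rises 0.1448 tons/acre per additional inch of rainfall
- |0.0246| < |0.1448| → Model B shows the stronger marginal effect

Note: A better fit (higher R²) doesn't necessarily mean a more important relationship.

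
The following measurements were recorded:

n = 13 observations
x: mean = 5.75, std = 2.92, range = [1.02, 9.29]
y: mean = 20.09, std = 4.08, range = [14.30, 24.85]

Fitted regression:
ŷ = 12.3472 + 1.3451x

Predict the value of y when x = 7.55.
ŷ = 22.5027

To predict y for x = 7.55, substitute into the regression equation:

ŷ = 12.3472 + 1.3451 × 7.55
ŷ = 12.3472 + 10.1555
ŷ = 22.5027

This is a point prediction; actual observations scatter around it by roughly the residual standard deviation.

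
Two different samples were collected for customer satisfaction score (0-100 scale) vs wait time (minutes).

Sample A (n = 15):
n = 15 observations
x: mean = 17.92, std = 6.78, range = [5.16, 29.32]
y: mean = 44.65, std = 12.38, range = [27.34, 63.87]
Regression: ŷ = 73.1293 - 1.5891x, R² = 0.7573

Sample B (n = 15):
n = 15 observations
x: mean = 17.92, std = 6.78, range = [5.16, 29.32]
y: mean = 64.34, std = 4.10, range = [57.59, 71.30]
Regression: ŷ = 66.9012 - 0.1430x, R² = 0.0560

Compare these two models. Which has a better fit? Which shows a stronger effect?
Model A has the better fit (R² = 0.7573 vs 0.0560). Model A shows the stronger effect (|β₁| = 1.5891 vs 0.1430).

Model Comparison:

Which explains more variance? (R²)
- Model A: R² = 0.7573 → 75.73% of variance in satisfaction score explained
- Model B: R² = 0.0560 → 5.60% of variance in satisfaction score explained
- 0.7573 > 0.0560 → Model A has the better fit

Effect size (slope magnitude):
- Model A: β₁ = -1.5891 → predicted satisfaction score falls 1.5891 points per additional minute of wait time
- Model B: β₁ = -0.1430 → predicted satisfaction score falls 0.1430 points per additional minute of wait time
- |-1.5891| > |-0.1430| → Model A shows the stronger marginal effect

Note: A better fit (higher R²) doesn't necessarily mean a more important relationship.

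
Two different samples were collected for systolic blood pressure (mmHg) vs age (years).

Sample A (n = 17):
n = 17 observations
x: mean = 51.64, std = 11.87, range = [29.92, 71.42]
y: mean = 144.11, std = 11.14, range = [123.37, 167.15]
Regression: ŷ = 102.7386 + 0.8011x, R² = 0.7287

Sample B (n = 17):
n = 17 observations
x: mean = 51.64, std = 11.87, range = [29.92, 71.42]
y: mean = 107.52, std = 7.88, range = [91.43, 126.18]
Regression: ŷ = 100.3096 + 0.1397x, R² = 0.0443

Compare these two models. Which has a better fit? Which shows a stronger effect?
Model A has the better fit (R² = 0.7287 vs 0.0443). Model A shows the stronger effect (|β₁| = 0.8011 vs 0.1397).

Model Comparison:

Goodness of fit (R²):
- Model A: R² = 0.7287 → 72.87% of variance in blood pressure explained
- Model B: R² = 0.0443 → 4.43% of variance in blood pressure explained
- 0.7287 > 0.0443 → Model A has the better fit

Strength of effect — compare |β₁|:
- Model A: β₁ = 0.8011 → predicted blood pressure rises 0.8011 mmHg per additional year of age
- Model B: β₁ = 0.1397 → predicted blood pressure rises 0.1397 mmHg per additional year of age
- |0.8011| > |0.1397| → Model A shows the stronger marginal effect

Notes:
- A steeper slope doesn't make a better model if the scatter around the line is large.
- A better fit (higher R²) doesn't necessarily mean a more important relationship.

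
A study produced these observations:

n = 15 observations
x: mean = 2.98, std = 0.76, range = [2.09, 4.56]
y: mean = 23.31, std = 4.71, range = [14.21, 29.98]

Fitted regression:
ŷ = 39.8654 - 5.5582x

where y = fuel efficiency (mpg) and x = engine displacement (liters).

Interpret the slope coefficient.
An increase of one liter in engine displacement is associated with a 5.5582 mpg decrease in predicted fuel efficiency.

The slope coefficient β₁ = -5.5582 represents the marginal effect of engine displacement on fuel efficiency.

Interpretation:
- Engine displacement up by 1 liter → predicted fuel efficiency decreases by 5.5582 mpg
- The effect is assumed constant over the observed range of x (linearity)
- The slope describes association in these data, not necessarily a causal effect

The intercept β₀ = 39.8654 is the predicted fuel efficiency when engine displacement = 0; since the smallest observed x is 2.09, this is an extrapolation and mainly anchors the line.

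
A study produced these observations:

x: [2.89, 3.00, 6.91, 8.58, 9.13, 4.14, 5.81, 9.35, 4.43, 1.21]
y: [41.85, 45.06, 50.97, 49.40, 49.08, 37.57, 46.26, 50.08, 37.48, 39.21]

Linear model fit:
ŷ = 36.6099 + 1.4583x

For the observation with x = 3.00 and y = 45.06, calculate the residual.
Residual = 4.0752

The residual is the difference between the actual value and the predicted value:

Residual = y - ŷ

Step 1: Calculate predicted value
ŷ = 36.6099 + 1.4583 × 3.00
ŷ = 40.9848

Step 2: Calculate residual
Residual = 45.06 - 40.9848
Residual = 4.0752

Interpretation: the model underestimates the actual value by 4.0752 at this point (positive residual → observation lies above the fitted line).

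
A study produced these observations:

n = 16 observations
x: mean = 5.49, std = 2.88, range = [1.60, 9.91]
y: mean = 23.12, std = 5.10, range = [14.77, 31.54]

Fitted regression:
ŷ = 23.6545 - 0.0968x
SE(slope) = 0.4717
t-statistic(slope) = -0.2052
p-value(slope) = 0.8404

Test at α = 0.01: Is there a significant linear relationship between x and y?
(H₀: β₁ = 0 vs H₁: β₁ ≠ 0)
Since p-value = 0.8404 ≥ α = 0.01, fail to reject H₀ — the slope is not significantly different from 0.

Hypothesis test for the slope coefficient:

H₀: β₁ = 0 (no linear relationship)
H₁: β₁ ≠ 0 (linear relationship exists)

Test statistic: t = β̂₁ / SE(β̂₁) = -0.0968 / 0.4717 = -0.2052

p = 0.8404: how often a slope estimate this far from 0 (in SE units) would arise by chance if β₁ were truly 0.

Decision rule: reject H₀ if p-value < α.
p-value = 0.8404 ≥ α = 0.01 → fail to reject H₀.

At α = 0.01 the data do not provide convincing evidence of a nonzero slope.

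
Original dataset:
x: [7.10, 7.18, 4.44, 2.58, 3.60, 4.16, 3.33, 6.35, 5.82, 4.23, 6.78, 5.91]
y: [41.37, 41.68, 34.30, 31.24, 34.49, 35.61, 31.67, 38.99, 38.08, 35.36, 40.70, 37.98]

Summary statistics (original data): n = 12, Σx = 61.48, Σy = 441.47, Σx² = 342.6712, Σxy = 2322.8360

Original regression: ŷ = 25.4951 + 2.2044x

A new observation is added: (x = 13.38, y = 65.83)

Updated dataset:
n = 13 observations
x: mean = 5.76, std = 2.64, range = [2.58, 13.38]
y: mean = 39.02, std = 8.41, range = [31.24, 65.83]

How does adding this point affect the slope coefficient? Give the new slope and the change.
Adding the point moves β₁ from 2.2044 to 3.1161, i.e. it increases by 0.9117 (+41.4%).

x = 13.38 lies well outside the original x-range [2.58, 7.18] (x̄ ≈ 5.12), so this observation has high leverage and can move the slope substantially.

Step 1: Update the sums with the new point (n goes from 12 to 13)
Σx  = 61.48 + 13.38 = 74.86
Σy  = 441.47 + 65.83 = 507.30
Σx² = 342.6712 + 13.38² = 342.6712 + 179.0244 = 521.6956
Σxy = 2322.8360 + 13.38×65.83 = 2322.8360 + 880.8054 = 3203.6414

Step 2: Recompute the slope with b₁ = (nΣxy − ΣxΣy) / (nΣx² − (Σx)²)
Numerator   = 13×3203.6414 − 74.86×507.30 = 41647.3382 − 37976.4780 = 3670.8602
Denominator = 13×521.6956 − 74.86² = 6782.0428 − 5604.0196 = 1178.0232
b₁(new) = 3670.8602 / 1178.0232 = 3.1161

(Same formula on the original sums: (12×2322.8360 − 61.48×441.47) / (12×342.6712 − 61.48²) = 732.4564 / 332.2640 = 2.2044, matching the given fit.)

Step 3: Change in slope
Δβ₁ = 3.1161 − 2.2044 = +0.9117
Relative change = +0.9117 / 2.2044 × 100% = +41.4%
→ the slope increases when the point is added.

Because the point sits above the extension of the original line at a high-leverage x, it tilts the fit up.
In practice: investigate whether it comes from the same population as the rest of the sample; examine leverage (hᵢ) and Cook's distance rather than deleting it automatically.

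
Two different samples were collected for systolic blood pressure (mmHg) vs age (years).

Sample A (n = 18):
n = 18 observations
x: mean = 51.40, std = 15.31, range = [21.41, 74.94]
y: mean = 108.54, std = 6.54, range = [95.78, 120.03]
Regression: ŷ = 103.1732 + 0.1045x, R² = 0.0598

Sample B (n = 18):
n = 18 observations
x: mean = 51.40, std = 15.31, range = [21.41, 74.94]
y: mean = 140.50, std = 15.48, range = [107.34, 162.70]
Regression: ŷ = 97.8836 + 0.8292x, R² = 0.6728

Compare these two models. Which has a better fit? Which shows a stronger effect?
Model B has the better fit (R² = 0.6728 vs 0.0598). Model B shows the stronger effect (|β₁| = 0.8292 vs 0.1045).

Model Comparison:

Fit — compare R²:
- Model A: R² = 0.0598 → 5.98% of variance in blood pressure explained
- Model B: R² = 0.6728 → 67.28% of variance in blood pressure explained
- 0.6728 > 0.0598 → Model B has the better fit

Effect size (slope magnitude):
- Model A: β₁ = 0.1045 → predicted blood pressure rises 0.1045 mmHg per additional year of age
- Model B: β₁ = 0.8292 → predicted blood pressure rises 0.8292 mmHg per additional year of age
- |0.1045| < |0.8292| → Model B shows the stronger marginal effect

Note: R² measures how tightly points cluster around the line; β₁ measures how steep the line is — they answer different questions.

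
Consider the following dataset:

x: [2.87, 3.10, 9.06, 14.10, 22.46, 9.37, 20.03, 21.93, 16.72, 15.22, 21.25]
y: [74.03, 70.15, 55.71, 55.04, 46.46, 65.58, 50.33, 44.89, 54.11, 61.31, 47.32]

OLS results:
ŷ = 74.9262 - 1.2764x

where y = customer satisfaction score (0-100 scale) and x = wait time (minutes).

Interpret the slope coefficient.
For each additional minute of wait time, predicted satisfaction score decreases by approximately 1.2764 points.

β₁ = -1.2764 is the change in predicted satisfaction score (points) per additional minute of wait time.

Interpretation:
- Wait time up by 1 minute → predicted satisfaction score decreases by 1.2764 points
- This is a linear approximation: the same per-unit change is assumed across the whole observed x range
- The sign (−) gives the direction; the magnitude 1.2764 gives the size of the effect per minute

(β₀ = 74.9262 is the fitted value at x = 0 and is not part of the slope interpretation.)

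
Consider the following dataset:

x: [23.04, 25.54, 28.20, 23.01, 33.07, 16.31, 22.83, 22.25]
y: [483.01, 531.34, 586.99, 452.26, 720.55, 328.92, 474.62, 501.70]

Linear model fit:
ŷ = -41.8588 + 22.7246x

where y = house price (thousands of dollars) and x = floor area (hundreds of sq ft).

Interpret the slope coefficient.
On average, house price is about 22.7246 thousand dollars higher for every extra hundred sq ft of floor area.

The slope β₁ = 22.7246 gives the rate at which the fitted house price changes with floor area.

Interpretation:
- Floor area up by 1 hundred sq ft → predicted house price increases by 22.7246 thousand dollars
- This is a linear approximation: the same per-unit change is assumed across the whole observed x range

(β₀ = -41.8588 is the fitted value at x = 0 and is not part of the slope interpretation.)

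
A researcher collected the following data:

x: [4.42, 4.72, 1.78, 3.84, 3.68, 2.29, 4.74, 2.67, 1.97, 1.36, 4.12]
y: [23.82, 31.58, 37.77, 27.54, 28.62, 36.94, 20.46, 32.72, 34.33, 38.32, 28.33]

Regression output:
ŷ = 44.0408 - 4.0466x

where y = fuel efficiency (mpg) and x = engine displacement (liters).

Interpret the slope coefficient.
An increase of one liter in engine displacement is associated with a 4.0466 mpg decrease in predicted fuel efficiency.

The slope β₁ = -4.0466 gives the rate at which the fitted fuel efficiency changes with engine displacement.

Interpretation:
- Engine displacement up by 1 liter → predicted fuel efficiency decreases by 4.0466 mpg
- The effect is assumed constant over the observed range of x (linearity)

The intercept β₀ = 44.0408 is the predicted fuel efficiency when engine displacement = 0; since the smallest observed x is 1.36, this is an extrapolation and mainly anchors the line.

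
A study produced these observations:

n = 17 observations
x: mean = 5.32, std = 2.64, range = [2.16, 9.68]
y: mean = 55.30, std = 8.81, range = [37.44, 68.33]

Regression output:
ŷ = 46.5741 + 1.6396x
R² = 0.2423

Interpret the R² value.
The model explains 24.23% of the variance in y (R² = 0.2423), leaving 75.77% unexplained; the fit is weak.

R² = 1 − SS_res/SS_tot compares the residual scatter to the total scatter of y about its mean.

Here R² = 0.2423:
- Explained: 24.23% of the variation in y
- Unexplained (residual): 100% − 24.23% = 75.77%
- Rule of thumb (below 0.3 weak; 0.3 to below 0.7 moderate; 0.7 and above strong) → weak

Note: R² says nothing about causation, and a high R² does not by itself mean the linear form is appropriate — check the residuals.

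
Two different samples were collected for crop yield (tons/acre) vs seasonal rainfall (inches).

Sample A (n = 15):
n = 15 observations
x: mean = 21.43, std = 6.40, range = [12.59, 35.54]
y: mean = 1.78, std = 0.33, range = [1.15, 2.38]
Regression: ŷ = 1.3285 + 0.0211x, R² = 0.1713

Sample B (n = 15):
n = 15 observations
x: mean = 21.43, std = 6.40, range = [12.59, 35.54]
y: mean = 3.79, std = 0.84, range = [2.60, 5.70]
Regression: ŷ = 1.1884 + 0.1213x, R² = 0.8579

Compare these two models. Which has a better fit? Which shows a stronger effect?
Model B has the better fit (R² = 0.8579 vs 0.1713). Model B shows the stronger effect (|β₁| = 0.1213 vs 0.0211).

Model Comparison:

Fit — compare R²:
- Model A: R² = 0.1713 → 17.13% of variance in crop yield explained
- Model B: R² = 0.8579 → 85.79% of variance in crop yield explained
- 0.8579 > 0.1713 → Model B has the better fit

Effect size (slope magnitude):
- Model A: β₁ = 0.0211 → predicted crop yield rises 0.0211 tons/acre per additional inch of rainfall
- Model B: β₁ = 0.1213 → predicted crop yield rises 0.1213 tons/acre per additional inch of rainfall
- |0.0211| < |0.1213| → Model B shows the stronger marginal effect

Note: A better fit (higher R²) doesn't necessarily mean a more important relationship.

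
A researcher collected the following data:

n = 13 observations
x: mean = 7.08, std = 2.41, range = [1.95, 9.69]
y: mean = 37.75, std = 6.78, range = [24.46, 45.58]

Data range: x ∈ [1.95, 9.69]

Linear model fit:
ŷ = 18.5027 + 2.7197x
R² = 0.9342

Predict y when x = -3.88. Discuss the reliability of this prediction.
ŷ = 7.9503, but this is extrapolation (below the data range [1.95, 9.69]) and may be unreliable.

Prediction calculation:
ŷ = 18.5027 + 2.7197 × (-3.88)
ŷ = 7.9503

Reliability:
- Data range: x ∈ [1.95, 9.69]
- Prediction point: x = -3.88 is 5.83 units below the observed range → this is EXTRAPOLATION, not interpolation

Why that matters here:
- The linear relationship may not hold outside the observed range
- There are no observations near this x to validate the fitted line there

Report the number if required, but flag clearly that it is an extrapolation.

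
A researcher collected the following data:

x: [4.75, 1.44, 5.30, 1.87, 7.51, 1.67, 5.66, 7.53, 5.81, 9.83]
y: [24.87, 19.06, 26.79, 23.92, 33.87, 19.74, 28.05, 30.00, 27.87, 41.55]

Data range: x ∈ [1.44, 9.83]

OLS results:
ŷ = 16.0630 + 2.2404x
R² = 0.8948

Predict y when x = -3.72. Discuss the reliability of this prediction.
The equation gives ŷ = 7.7287; however x = -3.72 is 5.16 units below the observed range, so this extrapolated value should not be trusted.

Prediction calculation:
ŷ = 16.0630 + 2.2404 × (-3.72)
ŷ = 7.7287

Reliability:
- Data range: x ∈ [1.44, 9.83]
- Prediction point: x = -3.72 is 5.16 units below the observed range → this is EXTRAPOLATION, not interpolation

Why that matters here:
- The standard error of prediction grows with (x − x̄)², and x = -3.72 is far from x̄ = 5.14
- R² describes fit only over the sampled x values; it says nothing about behaviour beyond them
- The linear relationship may not hold outside the observed range

Report the number if required, but flag clearly that it is an extrapolation.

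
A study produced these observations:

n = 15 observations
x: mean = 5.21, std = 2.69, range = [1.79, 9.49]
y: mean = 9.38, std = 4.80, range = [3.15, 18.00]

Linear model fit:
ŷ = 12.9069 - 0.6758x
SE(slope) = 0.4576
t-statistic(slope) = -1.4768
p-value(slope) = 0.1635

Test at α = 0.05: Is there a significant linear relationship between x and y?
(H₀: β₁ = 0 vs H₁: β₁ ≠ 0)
Fail to reject H₀: p-value = 0.1635 ≥ α = 0.05. The linear relationship is not significant at the 5% level.

Hypothesis test for the slope coefficient:

H₀: β₁ = 0 (no linear relationship)
H₁: β₁ ≠ 0 (linear relationship exists)

Test statistic: t = β̂₁ / SE(β̂₁) = -0.6758 / 0.4576 = -1.4768

p = 0.1635: how often a slope estimate this far from 0 (in SE units) would arise by chance if β₁ were truly 0.

Decision rule: reject H₀ if p-value < α.
p-value = 0.1635 ≥ α = 0.05 → fail to reject H₀.

At α = 0.05 the data do not provide convincing evidence of a nonzero slope.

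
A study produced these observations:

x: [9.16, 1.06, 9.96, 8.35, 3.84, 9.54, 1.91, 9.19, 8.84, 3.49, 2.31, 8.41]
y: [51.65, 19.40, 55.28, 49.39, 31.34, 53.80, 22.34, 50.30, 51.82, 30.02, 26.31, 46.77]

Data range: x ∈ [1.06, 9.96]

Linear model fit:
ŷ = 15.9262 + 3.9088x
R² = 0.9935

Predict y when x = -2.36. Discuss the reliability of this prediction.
ŷ = 6.7014, but this is extrapolation (below the data range [1.06, 9.96]) and may be unreliable.

Prediction calculation:
ŷ = 15.9262 + 3.9088 × (-2.36)
ŷ = 6.7014

Reliability:
- Data range: x ∈ [1.06, 9.96]
- Prediction point: x = -2.36 is 3.42 units below the observed range → this is EXTRAPOLATION, not interpolation

Why that matters here:
- R² describes fit only over the sampled x values; it says nothing about behaviour beyond them
- There are no observations near this x to validate the fitted line there

The R² = 0.9935 only validates the fit within [1.06, 9.96]; treat ŷ = 6.7014 with caution.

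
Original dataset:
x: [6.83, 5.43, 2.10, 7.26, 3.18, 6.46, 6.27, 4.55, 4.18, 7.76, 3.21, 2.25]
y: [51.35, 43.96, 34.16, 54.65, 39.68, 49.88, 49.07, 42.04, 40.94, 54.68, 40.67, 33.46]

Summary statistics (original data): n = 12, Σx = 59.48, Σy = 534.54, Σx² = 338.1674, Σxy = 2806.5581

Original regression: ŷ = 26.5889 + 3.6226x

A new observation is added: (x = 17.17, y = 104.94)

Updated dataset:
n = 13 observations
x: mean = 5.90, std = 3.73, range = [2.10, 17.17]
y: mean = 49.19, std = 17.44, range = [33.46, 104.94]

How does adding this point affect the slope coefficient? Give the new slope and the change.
New slope β₁ = 4.6284 versus 3.6226 before: a change of +1.0058 (+27.8%).

The new point has HIGH LEVERAGE: x = 17.17 is far from the original mean x̄ = 59.48/12 ≈ 4.96 (original range [2.10, 7.76]).

Step 1: Update the sums with the new point (n goes from 12 to 13)
Σx  = 59.48 + 17.17 = 76.65
Σy  = 534.54 + 104.94 = 639.48
Σx² = 338.1674 + 17.17² = 338.1674 + 294.8089 = 632.9763
Σxy = 2806.5581 + 17.17×104.94 = 2806.5581 + 1801.8198 = 4608.3779

Step 2: Recompute the slope with b₁ = (nΣxy − ΣxΣy) / (nΣx² − (Σx)²)
Numerator   = 13×4608.3779 − 76.65×639.48 = 59908.9127 − 49016.1420 = 10892.7707
Denominator = 13×632.9763 − 76.65² = 8228.6919 − 5875.2225 = 2353.4694
b₁(new) = 10892.7707 / 2353.4694 = 4.6284

(Same formula on the original sums: (12×2806.5581 − 59.48×534.54) / (12×338.1674 − 59.48²) = 1884.2580 / 520.1384 = 3.6226, matching the given fit.)

Step 3: Change in slope
Δβ₁ = 4.6284 − 3.6226 = +1.0058
Relative change = +1.0058 / 3.6226 × 100% = +27.8%
→ the slope increases when the point is added.

A high-leverage point only changes the slope if it is off the original line; here y = 104.94 is above the original trend, so the slope increases.
In practice: check such a point for data-entry or measurement error; refit with and without it and report both if conclusions differ.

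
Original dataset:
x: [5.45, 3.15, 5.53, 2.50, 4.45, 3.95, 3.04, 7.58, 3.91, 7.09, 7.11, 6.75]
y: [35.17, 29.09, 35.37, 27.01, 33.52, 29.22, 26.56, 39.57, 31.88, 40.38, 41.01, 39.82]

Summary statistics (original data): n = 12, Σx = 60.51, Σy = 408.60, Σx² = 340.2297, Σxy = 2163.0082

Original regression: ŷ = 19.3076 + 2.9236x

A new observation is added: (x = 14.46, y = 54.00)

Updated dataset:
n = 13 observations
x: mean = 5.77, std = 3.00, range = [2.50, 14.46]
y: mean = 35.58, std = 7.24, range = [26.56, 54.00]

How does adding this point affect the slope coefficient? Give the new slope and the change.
The slope changes from 2.9236 to 2.3601 (change of -0.5635, or -19.3%).

x = 14.46 lies well outside the original x-range [2.50, 7.58] (x̄ ≈ 5.04), so this observation has high leverage and can move the slope substantially.

Step 1: Update the sums with the new point (n goes from 12 to 13)
Σx  = 60.51 + 14.46 = 74.97
Σy  = 408.60 + 54.00 = 462.60
Σx² = 340.2297 + 14.46² = 340.2297 + 209.0916 = 549.3213
Σxy = 2163.0082 + 14.46×54.00 = 2163.0082 + 780.8400 = 2943.8482

Step 2: Recompute the slope with b₁ = (nΣxy − ΣxΣy) / (nΣx² − (Σx)²)
Numerator   = 13×2943.8482 − 74.97×462.60 = 38270.0266 − 34681.1220 = 3588.9046
Denominator = 13×549.3213 − 74.97² = 7141.1769 − 5620.5009 = 1520.6760
b₁(new) = 3588.9046 / 1520.6760 = 2.3601

(Same formula on the original sums: (12×2163.0082 − 60.51×408.60) / (12×340.2297 − 60.51²) = 1231.7124 / 421.2963 = 2.9236, matching the given fit.)

Step 3: Change in slope
Δβ₁ = 2.3601 − 2.9236 = -0.5635
Relative change = -0.5635 / 2.9236 × 100% = -19.3%
→ the slope decreases when the point is added.

Because the point sits below the extension of the original line at a high-leverage x, it tilts the fit down.
In practice: investigate whether it comes from the same population as the rest of the sample.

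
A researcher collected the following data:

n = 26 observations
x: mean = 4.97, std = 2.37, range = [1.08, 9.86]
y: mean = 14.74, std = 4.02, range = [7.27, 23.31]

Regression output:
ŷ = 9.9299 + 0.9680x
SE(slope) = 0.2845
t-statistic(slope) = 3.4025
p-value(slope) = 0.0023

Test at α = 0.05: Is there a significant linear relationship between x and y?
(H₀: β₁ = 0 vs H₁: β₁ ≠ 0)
p-value = 0.0023 < α = 0.05, so we reject H₀. The relationship is significant.

Hypothesis test for the slope coefficient:

H₀: β₁ = 0 (no linear relationship)
H₁: β₁ ≠ 0 (linear relationship exists)

Test statistic: t = β̂₁ / SE(β̂₁) = 0.9680 / 0.2845 = 3.4025

With df = 24, the two-sided p-value for |t| = 3.4025 is 0.0023.

Decision rule: reject H₀ if p-value < α.
p-value = 0.0023 < α = 0.05 → reject H₀.

At α = 0.05 the data do provide convincing evidence of a nonzero slope.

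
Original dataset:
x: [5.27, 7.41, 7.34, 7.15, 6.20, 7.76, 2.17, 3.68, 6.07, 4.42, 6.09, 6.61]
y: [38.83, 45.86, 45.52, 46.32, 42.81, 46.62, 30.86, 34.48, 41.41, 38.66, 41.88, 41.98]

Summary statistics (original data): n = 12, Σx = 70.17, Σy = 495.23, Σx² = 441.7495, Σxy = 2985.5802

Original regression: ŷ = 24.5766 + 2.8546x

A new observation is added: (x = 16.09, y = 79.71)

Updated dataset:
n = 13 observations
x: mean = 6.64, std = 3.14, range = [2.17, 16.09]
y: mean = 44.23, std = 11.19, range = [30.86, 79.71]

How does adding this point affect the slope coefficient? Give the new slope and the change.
The slope changes from 2.8546 to 3.5329 (change of +0.6783, or +23.8%).

x = 16.09 lies well outside the original x-range [2.17, 7.76] (x̄ ≈ 5.85), so this observation has high leverage and can move the slope substantially.

Step 1: Update the sums with the new point (n goes from 12 to 13)
Σx  = 70.17 + 16.09 = 86.26
Σy  = 495.23 + 79.71 = 574.94
Σx² = 441.7495 + 16.09² = 441.7495 + 258.8881 = 700.6376
Σxy = 2985.5802 + 16.09×79.71 = 2985.5802 + 1282.5339 = 4268.1141

Step 2: Recompute the slope with b₁ = (nΣxy − ΣxΣy) / (nΣx² − (Σx)²)
Numerator   = 13×4268.1141 − 86.26×574.94 = 55485.4833 − 49594.3244 = 5891.1589
Denominator = 13×700.6376 − 86.26² = 9108.2888 − 7440.7876 = 1667.5012
b₁(new) = 5891.1589 / 1667.5012 = 3.5329

(Same formula on the original sums: (12×2985.5802 − 70.17×495.23) / (12×441.7495 − 70.17²) = 1076.6733 / 377.1651 = 2.8546, matching the given fit.)

Step 3: Change in slope
Δβ₁ = 3.5329 − 2.8546 = +0.6783
Relative change = +0.6783 / 2.8546 × 100% = +23.8%
→ the slope increases when the point is added.

A high-leverage point only changes the slope if it is off the original line; here y = 79.71 is above the original trend, so the slope increases.
In practice: investigate whether it comes from the same population as the rest of the sample; examine leverage (hᵢ) and Cook's distance rather than deleting it automatically.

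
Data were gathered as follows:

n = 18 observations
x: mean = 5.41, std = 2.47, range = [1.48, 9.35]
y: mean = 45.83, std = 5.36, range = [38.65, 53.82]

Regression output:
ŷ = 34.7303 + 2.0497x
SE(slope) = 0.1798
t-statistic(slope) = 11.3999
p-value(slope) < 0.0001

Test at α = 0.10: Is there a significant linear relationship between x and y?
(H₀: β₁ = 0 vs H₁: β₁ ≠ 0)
p-value < 0.0001 < α = 0.10, so we reject H₀. The relationship is significant.

Hypothesis test for the slope coefficient:

H₀: β₁ = 0 (no linear relationship)
H₁: β₁ ≠ 0 (linear relationship exists)

Test statistic: t = β̂₁ / SE(β̂₁) = 2.0497 / 0.1798 = 11.3999

The p-value (<0.0001) is the probability, under H₀, of a t-statistic at least as extreme as |t| = 11.3999 (two-sided, df = n − 2 = 16).

Decision rule: reject H₀ if p-value < α.
p-value < 0.0001 < α = 0.10 → reject H₀.

Conclusion: the linear association between x and y is significant at the 10% level.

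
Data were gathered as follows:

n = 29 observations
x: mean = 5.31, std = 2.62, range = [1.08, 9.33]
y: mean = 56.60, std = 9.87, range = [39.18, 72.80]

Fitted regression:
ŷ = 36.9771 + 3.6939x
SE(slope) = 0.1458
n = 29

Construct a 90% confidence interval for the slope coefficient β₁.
The 90% CI for β₁ is (3.4456, 3.9422)

Confidence interval for the slope:

The 90% CI for β₁ is: β̂₁ ± t*(α/2, n-2) × SE(β̂₁)

Step 1: Find critical t-value
- Confidence level = 0.9
- Degrees of freedom = n - 2 = 29 - 2 = 27
- t*(α/2, 27) = 1.7033

Step 2: Calculate margin of error
Margin = 1.7033 × 0.1458 = 0.2483

Step 3: Construct interval
CI = 3.6939 ± 0.2483
CI = (3.4456, 3.9422)

Interpretation: We are 90% confident that the true slope β₁ lies between 3.4456 and 3.9422.
The interval does not include 0, suggesting a significant linear relationship.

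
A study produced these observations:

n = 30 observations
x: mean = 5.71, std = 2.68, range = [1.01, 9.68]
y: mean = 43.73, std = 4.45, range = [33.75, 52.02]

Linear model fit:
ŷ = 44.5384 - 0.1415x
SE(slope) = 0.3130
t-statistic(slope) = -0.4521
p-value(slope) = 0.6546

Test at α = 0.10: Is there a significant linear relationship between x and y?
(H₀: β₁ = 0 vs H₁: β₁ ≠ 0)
Fail to reject H₀: p-value = 0.6546 ≥ α = 0.10. The linear relationship is not significant at the 10% level.

Hypothesis test for the slope coefficient:

H₀: β₁ = 0 (no linear relationship)
H₁: β₁ ≠ 0 (linear relationship exists)

Test statistic: t = β̂₁ / SE(β̂₁) = -0.1415 / 0.3130 = -0.4521

p = 0.6546: how often a slope estimate this far from 0 (in SE units) would arise by chance if β₁ were truly 0.

Decision rule: reject H₀ if p-value < α.
p-value = 0.6546 ≥ α = 0.10 → fail to reject H₀.

At α = 0.10 the data do not provide convincing evidence of a nonzero slope.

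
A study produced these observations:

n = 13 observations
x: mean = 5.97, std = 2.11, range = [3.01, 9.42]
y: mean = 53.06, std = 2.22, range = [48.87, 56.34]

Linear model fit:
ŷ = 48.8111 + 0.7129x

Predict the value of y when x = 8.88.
ŷ = 55.1417

Plug x = 8.88 into the fitted line:

ŷ = 48.8111 + 0.7129 × 8.88
ŷ = 48.8111 + 6.3306
ŷ = 55.1417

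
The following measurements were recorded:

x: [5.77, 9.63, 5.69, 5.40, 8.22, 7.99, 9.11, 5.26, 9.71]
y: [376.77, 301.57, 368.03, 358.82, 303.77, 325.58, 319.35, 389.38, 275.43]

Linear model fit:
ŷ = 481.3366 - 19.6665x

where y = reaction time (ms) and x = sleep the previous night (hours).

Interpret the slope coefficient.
On average, reaction time is about 19.6665 ms lower for every extra hour of sleep.

The slope coefficient β₁ = -19.6665 represents the marginal effect of sleep on reaction time.

Interpretation:
- Sleep up by 1 hour → predicted reaction time decreases by 19.6665 ms
- The effect is assumed constant over the observed range of x (linearity)
- The slope describes association in these data, not necessarily a causal effect

The intercept β₀ = 481.3366 is the predicted reaction time when sleep = 0; since the smallest observed x is 5.26, this is an extrapolation and mainly anchors the line.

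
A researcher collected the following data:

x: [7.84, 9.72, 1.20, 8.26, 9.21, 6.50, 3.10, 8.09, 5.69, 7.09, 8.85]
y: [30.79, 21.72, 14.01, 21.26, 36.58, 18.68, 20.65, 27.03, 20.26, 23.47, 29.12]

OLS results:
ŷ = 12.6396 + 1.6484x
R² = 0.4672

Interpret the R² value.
About 46.72% of the variability in y is accounted for by the regression on x (R² = 0.4672) — a moderate linear fit.

R² = 1 − SS_res/SS_tot compares the residual scatter to the total scatter of y about its mean.

Here R² = 0.4672:
- Explained: 46.72% of the variation in y
- Unexplained (residual): 100% − 46.72% = 53.28%
- Rule of thumb (below 0.3 weak; 0.3 to below 0.7 moderate; 0.7 and above strong) → moderate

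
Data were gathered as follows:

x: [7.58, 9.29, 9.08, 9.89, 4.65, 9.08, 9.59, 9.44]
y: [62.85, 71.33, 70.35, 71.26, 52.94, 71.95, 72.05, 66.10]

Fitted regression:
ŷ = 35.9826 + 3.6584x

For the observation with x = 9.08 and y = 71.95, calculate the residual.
Residual = 2.7491

The residual is the difference between the actual value and the predicted value:

Residual = y - ŷ

Step 1: Calculate predicted value
ŷ = 35.9826 + 3.6584 × 9.08
ŷ = 69.2009

Step 2: Calculate residual
Residual = 71.95 - 69.2009
Residual = 2.7491

Interpretation: the model underestimates the actual value by 2.7491 at this point (positive residual → observation lies above the fitted line).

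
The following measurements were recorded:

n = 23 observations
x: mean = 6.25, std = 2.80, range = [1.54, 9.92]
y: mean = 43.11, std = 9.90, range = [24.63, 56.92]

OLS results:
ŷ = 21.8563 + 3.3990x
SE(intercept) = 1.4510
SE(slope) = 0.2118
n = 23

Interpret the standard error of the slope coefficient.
SE(slope) = 0.2118 measures the uncertainty in the estimated slope. The coefficient is estimated precisely (SE/|β̂₁| = 6.2%).

SE(β̂₁) = s / √Sxx, where s is the residual standard deviation and Sxx = Σ(x − x̄)². It is the yardstick for how far β̂₁ = 3.3990 could plausibly be from the true slope.

Relative precision:
- SE / |β̂₁| = 0.2118 / 3.3990 = 6.2%
- Rule of thumb (under 20%: precise; 20% to under 50%: moderately precise; 50% or more: imprecise) → precise

Link to the t-test: t = β̂₁ / SE(β̂₁) = 3.3990 / 0.2118 = 16.0482, the statistic for H₀: β₁ = 0.

What drives SE(β̂₁): larger n (here n = 23) → smaller SE; wider spread of x values → smaller SE; more residual scatter → larger SE.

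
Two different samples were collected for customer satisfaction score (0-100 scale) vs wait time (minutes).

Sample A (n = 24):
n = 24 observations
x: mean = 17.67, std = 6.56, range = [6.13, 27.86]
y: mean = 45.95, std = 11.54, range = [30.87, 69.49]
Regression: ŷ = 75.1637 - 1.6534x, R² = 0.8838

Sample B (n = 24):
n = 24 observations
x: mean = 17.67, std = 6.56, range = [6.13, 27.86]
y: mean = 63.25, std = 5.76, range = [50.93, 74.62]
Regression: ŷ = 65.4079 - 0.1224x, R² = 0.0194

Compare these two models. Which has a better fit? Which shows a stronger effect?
Model A has the better fit (R² = 0.8838 vs 0.0194). Model A shows the stronger effect (|β₁| = 1.6534 vs 0.1224).

Model Comparison:

Which explains more variance? (R²)
- Model A: R² = 0.8838 → 88.38% of variance in satisfaction score explained
- Model B: R² = 0.0194 → 1.94% of variance in satisfaction score explained
- 0.8838 > 0.0194 → Model A has the better fit

Effect size (slope magnitude):
- Model A: β₁ = -1.6534 → predicted satisfaction score falls 1.6534 points per additional minute of wait time
- Model B: β₁ = -0.1224 → predicted satisfaction score falls 0.1224 points per additional minute of wait time
- |-1.6534| > |-0.1224| → Model A shows the stronger marginal effect

Notes:
- A steeper slope doesn't make a better model if the scatter around the line is large.
- A better fit (higher R²) doesn't necessarily mean a more important relationship.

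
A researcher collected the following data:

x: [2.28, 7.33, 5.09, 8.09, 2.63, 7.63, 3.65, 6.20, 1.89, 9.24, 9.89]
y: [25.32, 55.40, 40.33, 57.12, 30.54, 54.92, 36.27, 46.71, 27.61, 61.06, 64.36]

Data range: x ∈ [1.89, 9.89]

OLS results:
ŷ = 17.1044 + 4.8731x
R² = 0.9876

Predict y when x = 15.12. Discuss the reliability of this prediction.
ŷ = 90.7857 (extrapolation — x = 15.12 lies outside [1.89, 9.89], so reliability is low).

Prediction calculation:
ŷ = 17.1044 + 4.8731 × 15.12
ŷ = 90.7857

Reliability:
- Data range: x ∈ [1.89, 9.89]
- Prediction point: x = 15.12 is 5.23 units above the observed range → this is EXTRAPOLATION, not interpolation

Why that matters here:
- The linear relationship may not hold outside the observed range
- R² describes fit only over the sampled x values; it says nothing about behaviour beyond them
- Real relationships often flatten, saturate, or turn nonlinear at extremes

The R² = 0.9876 only validates the fit within [1.89, 9.89]; treat ŷ = 90.7857 with caution.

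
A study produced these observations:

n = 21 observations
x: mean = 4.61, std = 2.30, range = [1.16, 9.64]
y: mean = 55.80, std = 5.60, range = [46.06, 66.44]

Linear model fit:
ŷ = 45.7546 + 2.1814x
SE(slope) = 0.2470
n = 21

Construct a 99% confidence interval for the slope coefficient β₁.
The 99% CI for β₁ is (1.4748, 2.8880)

Confidence interval for the slope:

The 99% CI for β₁ is: β̂₁ ± t*(α/2, n-2) × SE(β̂₁)

Step 1: Find critical t-value
- Confidence level = 0.99
- Degrees of freedom = n - 2 = 21 - 2 = 19
- t*(α/2, 19) = 2.8609

Step 2: Calculate margin of error
Margin = 2.8609 × 0.2470 = 0.7066

Step 3: Construct interval
CI = 2.1814 ± 0.7066
CI = (1.4748, 2.8880)

Interpretation: intervals built this way capture the true β₁ in 99% of repeated samples; here the plausible range for the per-unit effect of x on y is 1.4748 to 2.8880.
The interval does not include 0, suggesting a significant linear relationship.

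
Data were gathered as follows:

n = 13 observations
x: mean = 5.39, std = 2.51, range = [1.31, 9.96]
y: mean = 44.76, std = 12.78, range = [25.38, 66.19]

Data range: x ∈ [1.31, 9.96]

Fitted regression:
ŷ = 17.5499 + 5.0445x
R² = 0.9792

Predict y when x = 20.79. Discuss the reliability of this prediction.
ŷ = 122.4251, but this is extrapolation (above the data range [1.31, 9.96]) and may be unreliable.

Prediction calculation:
ŷ = 17.5499 + 5.0445 × 20.79
ŷ = 122.4251

Reliability:
- Data range: x ∈ [1.31, 9.96]
- Prediction point: x = 20.79 is 10.83 units above the observed range → this is EXTRAPOLATION, not interpolation

Why that matters here:
- The linear relationship may not hold outside the observed range
- Real relationships often flatten, saturate, or turn nonlinear at extremes

The R² = 0.9792 only validates the fit within [1.31, 9.96]; treat ŷ = 122.4251 with caution.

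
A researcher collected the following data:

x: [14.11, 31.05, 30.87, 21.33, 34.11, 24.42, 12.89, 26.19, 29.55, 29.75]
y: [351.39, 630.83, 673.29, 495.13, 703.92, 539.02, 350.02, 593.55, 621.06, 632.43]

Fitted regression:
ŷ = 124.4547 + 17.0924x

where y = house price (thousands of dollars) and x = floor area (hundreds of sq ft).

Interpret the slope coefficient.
On average, house price is about 17.0924 thousand dollars higher for every extra hundred sq ft of floor area.

The slope coefficient β₁ = 17.0924 represents the marginal effect of floor area on house price.

Interpretation:
- Floor area up by 1 hundred sq ft → predicted house price increases by 17.0924 thousand dollars
- The effect is assumed constant over the observed range of x (linearity)
- The sign (+) gives the direction; the magnitude 17.0924 gives the size of the effect per hundred sq ft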